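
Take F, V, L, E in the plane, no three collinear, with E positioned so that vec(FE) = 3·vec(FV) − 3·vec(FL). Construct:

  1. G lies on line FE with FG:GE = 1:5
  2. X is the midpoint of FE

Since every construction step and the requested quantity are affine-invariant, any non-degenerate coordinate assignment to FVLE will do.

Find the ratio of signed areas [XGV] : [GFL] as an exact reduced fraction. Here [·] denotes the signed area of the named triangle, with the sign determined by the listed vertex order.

Set F = (0, 0), V = (1, 0), L = (0, 1), E = (3, -3); any affine frame gives the same invariant.
1. G lies on line FE with FG:GE = 1:5 ⇒ G = (1/2, -1/2)
2. X is the midpoint of FE ⇒ X = (3/2, -3/2)
2·[XGV] = -1, 2·[GFL] = -1/2
[XGV]:[GFL] = -1:-1/2 = 2

[XGV]:[GFL] = 2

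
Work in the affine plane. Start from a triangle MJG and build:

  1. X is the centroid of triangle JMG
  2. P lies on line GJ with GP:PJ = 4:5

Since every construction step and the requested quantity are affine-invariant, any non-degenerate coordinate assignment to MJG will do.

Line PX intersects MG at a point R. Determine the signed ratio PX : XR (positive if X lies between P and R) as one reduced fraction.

PX:XR = 1/3

Work in coordinates with M = (0, 0), J = (1, 0), G = (0, 1).
1. X is the centroid of triangle JMG ⇒ X = (1/3, 1/3)
2. P lies on line GJ with GP:PJ = 4:5 ⇒ P = (4/9, 5/9)
line PX meets MG at R = (0, -1/3)
X = P + t·(R−P) with t = 1/4, so PX:XR = 1/4:3/4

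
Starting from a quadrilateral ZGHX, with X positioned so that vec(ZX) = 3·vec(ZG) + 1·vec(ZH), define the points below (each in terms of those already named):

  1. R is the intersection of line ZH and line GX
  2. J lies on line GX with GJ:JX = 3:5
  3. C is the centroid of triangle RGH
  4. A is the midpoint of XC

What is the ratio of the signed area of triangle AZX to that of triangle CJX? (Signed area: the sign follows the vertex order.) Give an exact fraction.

[AZX]:[CJX] = 2/15

Choose coordinates Z = (0, 0), G = (1, 0), H = (0, 1), X = (3, 1).
1. R is the intersection of line ZH and line GX ⇒ R = (0, -1/2)
2. J lies on line GX with GJ:JX = 3:5 ⇒ J = (7/4, 3/8)
3. C is the centroid of triangle RGH ⇒ C = (1/3, 1/6)
4. A is the midpoint of XC ⇒ A = (5/3, 7/12)
2·[AZX] = 1/12, 2·[CJX] = 5/8
[AZX]:[CJX] = 1/12:5/8 = 2/15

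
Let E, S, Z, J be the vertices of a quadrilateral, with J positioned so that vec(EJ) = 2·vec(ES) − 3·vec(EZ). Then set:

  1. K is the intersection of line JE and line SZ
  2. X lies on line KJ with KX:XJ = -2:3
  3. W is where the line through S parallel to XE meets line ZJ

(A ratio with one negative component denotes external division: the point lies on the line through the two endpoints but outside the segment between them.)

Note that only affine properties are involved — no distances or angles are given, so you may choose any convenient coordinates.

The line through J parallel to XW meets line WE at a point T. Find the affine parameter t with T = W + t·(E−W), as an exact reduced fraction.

t = 6/5

Choose coordinates E = (0, 0), S = (1, 0), Z = (0, 1), J = (2, -3).
1. K is the intersection of line JE and line SZ ⇒ K = (-2, 3)
2. X lies on line KJ with KX:XJ = -2:3 ⇒ X = (-10, 15)
3. W is where the line through S parallel to XE meets line ZJ ⇒ W = (-1, 3)
through J parallel to XW: direction (9, -12); meets WE at T = (1/5, -3/5)
T = W + t·(E−W) with t = 6/5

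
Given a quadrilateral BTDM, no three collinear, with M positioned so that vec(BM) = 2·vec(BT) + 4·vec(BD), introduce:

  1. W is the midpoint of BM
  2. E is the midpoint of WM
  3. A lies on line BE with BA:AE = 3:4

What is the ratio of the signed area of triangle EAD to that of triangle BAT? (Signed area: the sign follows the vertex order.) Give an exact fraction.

[EAD]:[BAT] = 2/3

Set B = (0, 0), T = (1, 0), D = (0, 1), M = (2, 4); any affine frame gives the same invariant.
1. W is the midpoint of BM ⇒ W = (1, 2)
2. E is the midpoint of WM ⇒ E = (3/2, 3)
3. A lies on line BE with BA:AE = 3:4 ⇒ A = (9/14, 9/7)
2·[EAD] = -6/7, 2·[BAT] = -9/7
[EAD]:[BAT] = -6/7:-9/7 = 2/3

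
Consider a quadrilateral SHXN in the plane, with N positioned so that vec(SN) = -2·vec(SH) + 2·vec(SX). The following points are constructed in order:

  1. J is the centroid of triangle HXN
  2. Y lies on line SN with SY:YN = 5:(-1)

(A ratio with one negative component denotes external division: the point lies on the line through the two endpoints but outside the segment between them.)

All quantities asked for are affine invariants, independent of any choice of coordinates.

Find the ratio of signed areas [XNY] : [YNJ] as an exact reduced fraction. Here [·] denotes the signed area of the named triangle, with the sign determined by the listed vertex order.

[XNY]:[YNJ] = -3/2

Work in coordinates with S = (0, 0), H = (1, 0), X = (0, 1), N = (-2, 2).
1. J is the centroid of triangle HXN ⇒ J = (-1/3, 1)
2. Y lies on line SN with SY:YN = 5:(-1) ⇒ Y = (-5/2, 5/2)
2·[XNY] = -1/2, 2·[YNJ] = 1/3
[XNY]:[YNJ] = -1/2:1/3 = -3/2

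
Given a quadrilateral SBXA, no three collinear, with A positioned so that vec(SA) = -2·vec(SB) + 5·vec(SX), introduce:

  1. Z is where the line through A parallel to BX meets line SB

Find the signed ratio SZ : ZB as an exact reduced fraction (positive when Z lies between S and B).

Choose coordinates S = (0, 0), B = (1, 0), X = (0, 1), A = (-2, 5).
1. Z is where the line through A parallel to BX meets line SB ⇒ Z = (3, 0)
Z = S + t·(B−S) with t = 3, so SZ:ZB = t:(1−t) = 3:-2

SZ:ZB = -3/2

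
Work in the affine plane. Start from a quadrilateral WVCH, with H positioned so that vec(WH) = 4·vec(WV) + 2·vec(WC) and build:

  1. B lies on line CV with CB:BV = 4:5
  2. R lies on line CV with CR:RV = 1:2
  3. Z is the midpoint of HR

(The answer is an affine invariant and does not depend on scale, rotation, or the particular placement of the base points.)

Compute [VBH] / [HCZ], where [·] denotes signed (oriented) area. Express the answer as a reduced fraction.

Set W = (0, 0), V = (1, 0), C = (0, 1), H = (4, 2); any affine frame gives the same invariant.
1. B lies on line CV with CB:BV = 4:5 ⇒ B = (4/9, 5/9)
2. R lies on line CV with CR:RV = 1:2 ⇒ R = (1/3, 2/3)
3. Z is the midpoint of HR ⇒ Z = (13/6, 4/3)
2·[VBH] = -25/9, 2·[HCZ] = 5/6
[VBH]:[HCZ] = -25/9:5/6 = -10/3

[VBH]:[HCZ] = -10/3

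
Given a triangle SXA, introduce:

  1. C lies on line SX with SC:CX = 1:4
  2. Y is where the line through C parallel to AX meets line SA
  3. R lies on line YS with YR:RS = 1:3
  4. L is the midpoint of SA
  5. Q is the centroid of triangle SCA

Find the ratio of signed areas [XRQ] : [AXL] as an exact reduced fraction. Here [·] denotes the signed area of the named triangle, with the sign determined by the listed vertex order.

Set S = (0, 0), X = (1, 0), A = (0, 1); any affine frame gives the same invariant.
1. C lies on line SX with SC:CX = 1:4 ⇒ C = (1/5, 0)
2. Y is where the line through C parallel to AX meets line SA ⇒ Y = (0, 1/5)
3. R lies on line YS with YR:RS = 1:3 ⇒ R = (0, 3/20)
4. L is the midpoint of SA ⇒ L = (0, 1/2)
5. Q is the centroid of triangle SCA ⇒ Q = (1/15, 1/3)
2·[XRQ] = -29/150, 2·[AXL] = -1/2
[XRQ]:[AXL] = -29/150:-1/2 = 29/75

[XRQ]:[AXL] = 29/75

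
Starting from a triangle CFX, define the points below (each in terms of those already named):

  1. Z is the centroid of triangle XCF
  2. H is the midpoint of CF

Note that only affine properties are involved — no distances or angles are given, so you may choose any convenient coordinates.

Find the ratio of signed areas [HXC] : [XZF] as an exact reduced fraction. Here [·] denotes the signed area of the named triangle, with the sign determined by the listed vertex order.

Work in coordinates with C = (0, 0), F = (1, 0), X = (0, 1).
1. Z is the centroid of triangle XCF ⇒ Z = (1/3, 1/3)
2. H is the midpoint of CF ⇒ H = (1/2, 0)
2·[HXC] = 1/2, 2·[XZF] = 1/3
[HXC]:[XZF] = 1/2:1/3 = 3/2

[HXC]:[XZF] = 3/2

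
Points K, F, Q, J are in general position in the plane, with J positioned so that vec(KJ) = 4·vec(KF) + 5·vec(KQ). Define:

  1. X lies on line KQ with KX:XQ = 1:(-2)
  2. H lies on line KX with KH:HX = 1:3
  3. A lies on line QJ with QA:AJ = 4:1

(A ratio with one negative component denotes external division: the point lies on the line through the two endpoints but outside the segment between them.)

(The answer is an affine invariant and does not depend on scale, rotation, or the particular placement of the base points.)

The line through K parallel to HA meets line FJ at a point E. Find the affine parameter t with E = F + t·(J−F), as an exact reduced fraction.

Assign K = (0, 0), F = (1, 0), Q = (0, 1), J = (4, 5) — the answer is frame-independent, so this choice is without loss of generality.
1. X lies on line KQ with KX:XQ = 1:(-2) ⇒ X = (0, -1)
2. H lies on line KX with KH:HX = 1:3 ⇒ H = (0, -1/4)
3. A lies on line QJ with QA:AJ = 4:1 ⇒ A = (16/5, 21/5)
through K parallel to HA: direction (16/5, 89/20); meets FJ at E = (320/53, 445/53)
E = F + t·(J−F) with t = 89/53

t = 89/53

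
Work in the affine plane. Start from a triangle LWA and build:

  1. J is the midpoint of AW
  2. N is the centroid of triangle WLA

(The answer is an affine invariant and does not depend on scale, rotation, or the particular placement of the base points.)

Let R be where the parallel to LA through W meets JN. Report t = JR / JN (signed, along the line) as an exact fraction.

Work in coordinates with L = (0, 0), W = (1, 0), A = (0, 1).
1. J is the midpoint of AW ⇒ J = (1/2, 1/2)
2. N is the centroid of triangle WLA ⇒ N = (1/3, 1/3)
through W parallel to LA: direction (0, 1); meets JN at R = (1, 1)
R = J + t·(N−J) with t = -3

t = -3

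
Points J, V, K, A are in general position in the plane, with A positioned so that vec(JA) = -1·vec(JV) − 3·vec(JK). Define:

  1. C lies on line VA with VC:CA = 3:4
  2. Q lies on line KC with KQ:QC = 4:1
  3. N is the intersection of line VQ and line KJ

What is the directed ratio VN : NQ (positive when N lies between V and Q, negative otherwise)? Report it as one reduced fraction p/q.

Choose coordinates J = (0, 0), V = (1, 0), K = (0, 1), A = (-1, -3).
1. C lies on line VA with VC:CA = 3:4 ⇒ C = (1/7, -9/7)
2. Q lies on line KC with KQ:QC = 4:1 ⇒ Q = (4/35, -29/35)
3. N is the intersection of line VQ and line KJ ⇒ N = (0, -29/31)
N = V + t·(Q−V) with t = 35/31, so VN:NQ = t:(1−t) = 35/31:-4/31

VN:NQ = -35/4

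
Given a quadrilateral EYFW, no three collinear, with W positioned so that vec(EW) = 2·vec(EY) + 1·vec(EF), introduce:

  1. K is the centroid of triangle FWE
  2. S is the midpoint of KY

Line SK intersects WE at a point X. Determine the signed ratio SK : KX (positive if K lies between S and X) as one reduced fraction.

SK:KX = -5/4

Choose coordinates E = (0, 0), Y = (1, 0), F = (0, 1), W = (2, 1).
1. K is the centroid of triangle FWE ⇒ K = (2/3, 2/3)
2. S is the midpoint of KY ⇒ S = (5/6, 1/3)
line SK meets WE at X = (4/5, 2/5)
K = S + t·(X−S) with t = 5, so SK:KX = 5:-4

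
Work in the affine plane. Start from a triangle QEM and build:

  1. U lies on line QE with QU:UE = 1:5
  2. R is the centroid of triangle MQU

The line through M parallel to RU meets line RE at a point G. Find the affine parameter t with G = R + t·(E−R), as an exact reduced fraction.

t = 1/5

Work in coordinates with Q = (0, 0), E = (1, 0), M = (0, 1).
1. U lies on line QE with QU:UE = 1:5 ⇒ U = (1/6, 0)
2. R is the centroid of triangle MQU ⇒ R = (1/18, 1/3)
through M parallel to RU: direction (1/9, -1/3); meets RE at G = (11/45, 4/15)
G = R + t·(E−R) with t = 1/5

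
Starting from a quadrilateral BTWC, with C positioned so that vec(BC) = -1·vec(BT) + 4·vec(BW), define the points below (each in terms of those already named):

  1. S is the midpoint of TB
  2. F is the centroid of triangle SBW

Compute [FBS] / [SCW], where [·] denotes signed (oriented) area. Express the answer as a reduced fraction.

Choose coordinates B = (0, 0), T = (1, 0), W = (0, 1), C = (-1, 4).
1. S is the midpoint of TB ⇒ S = (1/2, 0)
2. F is the centroid of triangle SBW ⇒ F = (1/6, 1/3)
2·[FBS] = 1/6, 2·[SCW] = 1/2
[FBS]:[SCW] = 1/6:1/2 = 1/3

[FBS]:[SCW] = 1/3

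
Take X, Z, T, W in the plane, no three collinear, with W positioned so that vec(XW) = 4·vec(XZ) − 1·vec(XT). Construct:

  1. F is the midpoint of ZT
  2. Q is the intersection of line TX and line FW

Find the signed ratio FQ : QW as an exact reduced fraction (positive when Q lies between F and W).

FQ:QW = -1/8

Work in coordinates with X = (0, 0), Z = (1, 0), T = (0, 1), W = (4, -1).
1. F is the midpoint of ZT ⇒ F = (1/2, 1/2)
2. Q is the intersection of line TX and line FW ⇒ Q = (0, 5/7)
Q = F + t·(W−F) with t = -1/7, so FQ:QW = t:(1−t) = -1/7:8/7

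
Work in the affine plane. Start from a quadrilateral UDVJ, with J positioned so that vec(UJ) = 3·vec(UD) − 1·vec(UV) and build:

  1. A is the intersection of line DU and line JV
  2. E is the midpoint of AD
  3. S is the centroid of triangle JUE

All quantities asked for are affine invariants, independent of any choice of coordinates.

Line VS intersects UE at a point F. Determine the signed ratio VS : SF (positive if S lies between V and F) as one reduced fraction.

VS:SF = -4

Work in coordinates with U = (0, 0), D = (1, 0), V = (0, 1), J = (3, -1).
1. A is the intersection of line DU and line JV ⇒ A = (3/2, 0)
2. E is the midpoint of AD ⇒ E = (5/4, 0)
3. S is the centroid of triangle JUE ⇒ S = (17/12, -1/3)
line VS meets UE at F = (17/16, 0)
S = V + t·(F−V) with t = 4/3, so VS:SF = 4/3:-1/3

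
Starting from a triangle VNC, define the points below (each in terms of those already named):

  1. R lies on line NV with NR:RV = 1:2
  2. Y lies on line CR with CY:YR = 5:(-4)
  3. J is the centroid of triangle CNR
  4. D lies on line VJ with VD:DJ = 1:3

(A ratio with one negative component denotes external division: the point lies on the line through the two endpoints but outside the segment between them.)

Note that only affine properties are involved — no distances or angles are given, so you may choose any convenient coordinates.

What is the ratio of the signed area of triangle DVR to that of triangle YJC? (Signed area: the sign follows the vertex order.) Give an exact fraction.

[DVR]:[YJC] = 1/10

Choose coordinates V = (0, 0), N = (1, 0), C = (0, 1).
1. R lies on line NV with NR:RV = 1:2 ⇒ R = (2/3, 0)
2. Y lies on line CR with CY:YR = 5:(-4) ⇒ Y = (10/3, -4)
3. J is the centroid of triangle CNR ⇒ J = (5/9, 1/3)
4. D lies on line VJ with VD:DJ = 1:3 ⇒ D = (5/36, 1/12)
2·[DVR] = 1/18, 2·[YJC] = 5/9
[DVR]:[YJC] = 1/18:5/9 = 1/10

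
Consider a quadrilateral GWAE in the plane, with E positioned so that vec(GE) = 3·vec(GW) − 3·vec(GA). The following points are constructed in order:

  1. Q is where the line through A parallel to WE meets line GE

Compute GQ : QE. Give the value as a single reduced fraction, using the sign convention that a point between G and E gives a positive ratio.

GQ:QE = 2

Assign G = (0, 0), W = (1, 0), A = (0, 1), E = (3, -3) — the answer is frame-independent, so this choice is without loss of generality.
1. Q is where the line through A parallel to WE meets line GE ⇒ Q = (2, -2)
Q = G + t·(E−G) with t = 2/3, so GQ:QE = t:(1−t) = 2/3:1/3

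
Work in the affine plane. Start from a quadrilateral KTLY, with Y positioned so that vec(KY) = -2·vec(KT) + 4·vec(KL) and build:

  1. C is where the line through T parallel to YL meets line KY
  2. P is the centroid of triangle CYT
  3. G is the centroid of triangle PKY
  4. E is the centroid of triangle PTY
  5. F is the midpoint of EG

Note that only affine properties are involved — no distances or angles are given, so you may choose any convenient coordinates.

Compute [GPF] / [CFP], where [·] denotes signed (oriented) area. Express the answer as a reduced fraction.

Assign K = (0, 0), T = (1, 0), L = (0, 1), Y = (-2, 4) — the answer is frame-independent, so this choice is without loss of generality.
1. C is where the line through T parallel to YL meets line KY ⇒ C = (-3, 6)
2. P is the centroid of triangle CYT ⇒ P = (-4/3, 10/3)
3. G is the centroid of triangle PKY ⇒ G = (-10/9, 22/9)
4. E is the centroid of triangle PTY ⇒ E = (-7/9, 22/9)
5. F is the midpoint of EG ⇒ F = (-17/18, 22/9)
2·[GPF] = -4/27, 2·[CFP] = 4/9
[GPF]:[CFP] = -4/27:4/9 = -1/3

[GPF]:[CFP] = -1/3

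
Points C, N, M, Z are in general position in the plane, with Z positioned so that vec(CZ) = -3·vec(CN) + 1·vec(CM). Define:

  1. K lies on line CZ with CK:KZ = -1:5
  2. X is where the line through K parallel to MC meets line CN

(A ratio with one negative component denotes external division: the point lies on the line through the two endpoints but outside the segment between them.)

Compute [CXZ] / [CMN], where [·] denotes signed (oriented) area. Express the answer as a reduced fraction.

[CXZ]:[CMN] = -3/4

Work in coordinates with C = (0, 0), N = (1, 0), M = (0, 1), Z = (-3, 1).
1. K lies on line CZ with CK:KZ = -1:5 ⇒ K = (3/4, -1/4)
2. X is where the line through K parallel to MC meets line CN ⇒ X = (3/4, 0)
2·[CXZ] = 3/4, 2·[CMN] = -1
[CXZ]:[CMN] = 3/4:-1 = -3/4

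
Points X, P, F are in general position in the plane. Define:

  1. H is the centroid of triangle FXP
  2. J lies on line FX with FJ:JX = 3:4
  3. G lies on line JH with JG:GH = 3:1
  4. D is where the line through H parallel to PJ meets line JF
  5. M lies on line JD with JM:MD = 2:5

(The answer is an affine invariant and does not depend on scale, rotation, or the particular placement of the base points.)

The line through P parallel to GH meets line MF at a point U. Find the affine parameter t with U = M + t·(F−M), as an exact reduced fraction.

t = 23/65

Assign X = (0, 0), P = (1, 0), F = (0, 1) — the answer is frame-independent, so this choice is without loss of generality.
1. H is the centroid of triangle FXP ⇒ H = (1/3, 1/3)
2. J lies on line FX with FJ:JX = 3:4 ⇒ J = (0, 4/7)
3. G lies on line JH with JG:GH = 3:1 ⇒ G = (1/4, 11/28)
4. D is where the line through H parallel to PJ meets line JF ⇒ D = (0, 11/21)
5. M lies on line JD with JM:MD = 2:5 ⇒ M = (0, 82/147)
through P parallel to GH: direction (1/12, -5/84); meets MF at U = (0, 5/7)
U = M + t·(F−M) with t = 23/65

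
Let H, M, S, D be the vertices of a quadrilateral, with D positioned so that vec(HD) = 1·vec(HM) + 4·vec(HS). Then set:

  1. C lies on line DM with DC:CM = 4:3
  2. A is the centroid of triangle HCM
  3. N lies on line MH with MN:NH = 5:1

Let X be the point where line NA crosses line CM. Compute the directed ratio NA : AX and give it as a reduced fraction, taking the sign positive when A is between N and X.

Choose coordinates H = (0, 0), M = (1, 0), S = (0, 1), D = (1, 4).
1. C lies on line DM with DC:CM = 4:3 ⇒ C = (1, 12/7)
2. A is the centroid of triangle HCM ⇒ A = (2/3, 4/7)
3. N lies on line MH with MN:NH = 5:1 ⇒ N = (1/6, 0)
line NA meets CM at X = (1, 20/21)
A = N + t·(X−N) with t = 3/5, so NA:AX = 3/5:2/5

NA:AX = 3/2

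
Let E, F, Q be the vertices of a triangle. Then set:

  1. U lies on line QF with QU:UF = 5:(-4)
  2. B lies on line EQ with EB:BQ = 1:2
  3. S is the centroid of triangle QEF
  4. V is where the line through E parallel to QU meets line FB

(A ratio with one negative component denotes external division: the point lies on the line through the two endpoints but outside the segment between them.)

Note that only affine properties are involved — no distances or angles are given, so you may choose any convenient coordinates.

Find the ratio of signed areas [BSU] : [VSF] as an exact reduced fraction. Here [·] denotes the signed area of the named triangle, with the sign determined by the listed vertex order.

Set E = (0, 0), F = (1, 0), Q = (0, 1); any affine frame gives the same invariant.
1. U lies on line QF with QU:UF = 5:(-4) ⇒ U = (5, -4)
2. B lies on line EQ with EB:BQ = 1:2 ⇒ B = (0, 1/3)
3. S is the centroid of triangle QEF ⇒ S = (1/3, 1/3)
4. V is where the line through E parallel to QU meets line FB ⇒ V = (-1/2, 1/2)
2·[BSU] = -13/9, 2·[VSF] = -1/6
[BSU]:[VSF] = -13/9:-1/6 = 26/3

[BSU]:[VSF] = 26/3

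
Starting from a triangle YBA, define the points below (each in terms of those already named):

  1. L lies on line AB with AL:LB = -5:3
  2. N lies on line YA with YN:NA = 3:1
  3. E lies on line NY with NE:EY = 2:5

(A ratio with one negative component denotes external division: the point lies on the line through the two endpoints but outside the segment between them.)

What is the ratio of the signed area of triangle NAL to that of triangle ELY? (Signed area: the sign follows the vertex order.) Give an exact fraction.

Set Y = (0, 0), B = (1, 0), A = (0, 1); any affine frame gives the same invariant.
1. L lies on line AB with AL:LB = -5:3 ⇒ L = (5/2, -3/2)
2. N lies on line YA with YN:NA = 3:1 ⇒ N = (0, 3/4)
3. E lies on line NY with NE:EY = 2:5 ⇒ E = (0, 15/28)
2·[NAL] = -5/8, 2·[ELY] = -75/56
[NAL]:[ELY] = -5/8:-75/56 = 7/15

[NAL]:[ELY] = 7/15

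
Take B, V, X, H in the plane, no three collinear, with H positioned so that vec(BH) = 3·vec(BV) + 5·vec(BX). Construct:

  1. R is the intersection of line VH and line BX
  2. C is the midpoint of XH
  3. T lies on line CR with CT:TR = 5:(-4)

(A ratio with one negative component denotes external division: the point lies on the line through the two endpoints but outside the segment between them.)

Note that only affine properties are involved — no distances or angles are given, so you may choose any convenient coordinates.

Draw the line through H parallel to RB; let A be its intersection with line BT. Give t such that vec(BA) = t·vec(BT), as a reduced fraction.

t = -1/2

Choose coordinates B = (0, 0), V = (1, 0), X = (0, 1), H = (3, 5).
1. R is the intersection of line VH and line BX ⇒ R = (0, -5/2)
2. C is the midpoint of XH ⇒ C = (3/2, 3)
3. T lies on line CR with CT:TR = 5:(-4) ⇒ T = (-6, -49/2)
through H parallel to RB: direction (0, 5/2); meets BT at A = (3, 49/4)
A = B + t·(T−B) with t = -1/2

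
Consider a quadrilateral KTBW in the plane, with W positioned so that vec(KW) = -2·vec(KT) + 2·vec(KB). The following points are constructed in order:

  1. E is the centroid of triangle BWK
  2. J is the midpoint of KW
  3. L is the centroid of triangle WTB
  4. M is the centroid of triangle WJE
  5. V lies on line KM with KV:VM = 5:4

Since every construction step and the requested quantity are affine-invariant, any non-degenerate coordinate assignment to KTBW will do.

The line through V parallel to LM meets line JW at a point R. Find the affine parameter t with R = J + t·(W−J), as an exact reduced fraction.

t = -2/9

Choose coordinates K = (0, 0), T = (1, 0), B = (0, 1), W = (-2, 2).
1. E is the centroid of triangle BWK ⇒ E = (-2/3, 1)
2. J is the midpoint of KW ⇒ J = (-1, 1)
3. L is the centroid of triangle WTB ⇒ L = (-1/3, 1)
4. M is the centroid of triangle WJE ⇒ M = (-11/9, 4/3)
5. V lies on line KM with KV:VM = 5:4 ⇒ V = (-55/81, 20/27)
through V parallel to LM: direction (-8/9, 1/3); meets JW at R = (-7/9, 7/9)
R = J + t·(W−J) with t = -2/9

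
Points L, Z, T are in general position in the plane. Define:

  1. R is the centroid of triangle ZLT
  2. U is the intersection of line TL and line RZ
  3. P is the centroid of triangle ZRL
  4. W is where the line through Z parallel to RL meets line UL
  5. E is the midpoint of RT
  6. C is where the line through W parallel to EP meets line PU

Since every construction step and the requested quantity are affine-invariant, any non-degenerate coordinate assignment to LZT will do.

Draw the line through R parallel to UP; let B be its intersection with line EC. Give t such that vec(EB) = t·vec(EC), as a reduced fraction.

Set L = (0, 0), Z = (1, 0), T = (0, 1); any affine frame gives the same invariant.
1. R is the centroid of triangle ZLT ⇒ R = (1/3, 1/3)
2. U is the intersection of line TL and line RZ ⇒ U = (0, 1/2)
3. P is the centroid of triangle ZRL ⇒ P = (4/9, 1/9)
4. W is where the line through Z parallel to RL meets line UL ⇒ W = (0, -1)
5. E is the midpoint of RT ⇒ E = (1/6, 2/3)
6. C is where the line through W parallel to EP meets line PU ⇒ C = (-4/3, 5/3)
through R parallel to UP: direction (4/9, -7/18); meets EC at B = (-11/15, 19/15)
B = E + t·(C−E) with t = 3/5

t = 3/5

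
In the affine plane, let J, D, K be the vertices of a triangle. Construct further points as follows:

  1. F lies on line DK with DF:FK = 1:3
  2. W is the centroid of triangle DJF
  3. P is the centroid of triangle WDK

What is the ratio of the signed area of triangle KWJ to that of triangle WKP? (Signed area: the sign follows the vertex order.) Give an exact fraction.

Work in coordinates with J = (0, 0), D = (1, 0), K = (0, 1).
1. F lies on line DK with DF:FK = 1:3 ⇒ F = (3/4, 1/4)
2. W is the centroid of triangle DJF ⇒ W = (7/12, 1/12)
3. P is the centroid of triangle WDK ⇒ P = (19/36, 13/36)
2·[KWJ] = -7/12, 2·[WKP] = -1/9
[KWJ]:[WKP] = -7/12:-1/9 = 21/4

[KWJ]:[WKP] = 21/4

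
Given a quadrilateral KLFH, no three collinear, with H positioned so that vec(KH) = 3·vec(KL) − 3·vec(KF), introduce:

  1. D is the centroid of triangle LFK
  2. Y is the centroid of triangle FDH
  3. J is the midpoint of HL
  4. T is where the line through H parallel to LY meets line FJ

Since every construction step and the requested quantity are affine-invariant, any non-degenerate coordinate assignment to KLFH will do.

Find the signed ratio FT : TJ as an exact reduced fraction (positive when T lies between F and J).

Work in coordinates with K = (0, 0), L = (1, 0), F = (0, 1), H = (3, -3).
1. D is the centroid of triangle LFK ⇒ D = (1/3, 1/3)
2. Y is the centroid of triangle FDH ⇒ Y = (10/9, -5/9)
3. J is the midpoint of HL ⇒ J = (2, -3/2)
4. T is where the line through H parallel to LY meets line FJ ⇒ T = (44/15, -8/3)
T = F + t·(J−F) with t = 22/15, so FT:TJ = t:(1−t) = 22/15:-7/15

FT:TJ = -22/7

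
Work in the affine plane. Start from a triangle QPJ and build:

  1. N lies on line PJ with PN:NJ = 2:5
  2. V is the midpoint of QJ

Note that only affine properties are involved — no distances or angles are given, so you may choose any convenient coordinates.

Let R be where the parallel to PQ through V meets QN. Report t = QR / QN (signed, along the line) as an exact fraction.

Choose coordinates Q = (0, 0), P = (1, 0), J = (0, 1).
1. N lies on line PJ with PN:NJ = 2:5 ⇒ N = (5/7, 2/7)
2. V is the midpoint of QJ ⇒ V = (0, 1/2)
through V parallel to PQ: direction (-1, 0); meets QN at R = (5/4, 1/2)
R = Q + t·(N−Q) with t = 7/4

t = 7/4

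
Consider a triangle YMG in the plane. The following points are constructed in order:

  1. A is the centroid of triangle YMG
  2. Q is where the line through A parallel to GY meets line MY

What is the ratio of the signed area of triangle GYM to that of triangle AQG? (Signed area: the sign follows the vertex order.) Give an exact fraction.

Choose coordinates Y = (0, 0), M = (1, 0), G = (0, 1).
1. A is the centroid of triangle YMG ⇒ A = (1/3, 1/3)
2. Q is where the line through A parallel to GY meets line MY ⇒ Q = (1/3, 0)
2·[GYM] = 1, 2·[AQG] = -1/9
[GYM]:[AQG] = 1:-1/9 = -9

[GYM]:[AQG] = -9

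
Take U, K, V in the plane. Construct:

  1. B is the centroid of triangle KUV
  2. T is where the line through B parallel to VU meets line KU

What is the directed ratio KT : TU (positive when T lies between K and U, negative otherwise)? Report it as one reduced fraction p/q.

KT:TU = 2

Assign U = (0, 0), K = (1, 0), V = (0, 1) — the answer is frame-independent, so this choice is without loss of generality.
1. B is the centroid of triangle KUV ⇒ B = (1/3, 1/3)
2. T is where the line through B parallel to VU meets line KU ⇒ T = (1/3, 0)
T = K + t·(U−K) with t = 2/3, so KT:TU = t:(1−t) = 2/3:1/3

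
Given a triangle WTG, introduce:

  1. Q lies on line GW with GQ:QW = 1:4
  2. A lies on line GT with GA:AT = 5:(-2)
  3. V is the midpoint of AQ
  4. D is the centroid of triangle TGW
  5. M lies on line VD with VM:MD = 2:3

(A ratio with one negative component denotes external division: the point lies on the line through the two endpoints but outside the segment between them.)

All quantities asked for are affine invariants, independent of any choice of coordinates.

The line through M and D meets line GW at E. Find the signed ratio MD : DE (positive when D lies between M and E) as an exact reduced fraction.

Choose coordinates W = (0, 0), T = (1, 0), G = (0, 1).
1. Q lies on line GW with GQ:QW = 1:4 ⇒ Q = (0, 4/5)
2. A lies on line GT with GA:AT = 5:(-2) ⇒ A = (5/3, -2/3)
3. V is the midpoint of AQ ⇒ V = (5/6, 1/15)
4. D is the centroid of triangle TGW ⇒ D = (1/3, 1/3)
5. M lies on line VD with VM:MD = 2:3 ⇒ M = (19/30, 13/75)
line MD meets GW at E = (0, 23/45)
D = M + t·(E−M) with t = 9/19, so MD:DE = 9/19:10/19

MD:DE = 9/10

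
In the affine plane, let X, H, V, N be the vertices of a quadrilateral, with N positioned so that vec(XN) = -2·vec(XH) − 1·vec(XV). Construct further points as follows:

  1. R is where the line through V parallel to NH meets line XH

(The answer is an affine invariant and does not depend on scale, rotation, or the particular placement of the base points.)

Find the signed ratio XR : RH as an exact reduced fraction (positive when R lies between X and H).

Assign X = (0, 0), H = (1, 0), V = (0, 1), N = (-2, -1) — the answer is frame-independent, so this choice is without loss of generality.
1. R is where the line through V parallel to NH meets line XH ⇒ R = (-3, 0)
R = X + t·(H−X) with t = -3, so XR:RH = t:(1−t) = -3:4

XR:RH = -3/4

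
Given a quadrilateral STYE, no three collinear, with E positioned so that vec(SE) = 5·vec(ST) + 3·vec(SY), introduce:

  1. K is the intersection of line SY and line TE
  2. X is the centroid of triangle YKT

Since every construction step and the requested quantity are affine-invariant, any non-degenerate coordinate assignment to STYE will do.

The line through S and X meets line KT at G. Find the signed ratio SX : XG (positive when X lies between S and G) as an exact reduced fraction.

SX:XG = 2/7

Choose coordinates S = (0, 0), T = (1, 0), Y = (0, 1), E = (5, 3).
1. K is the intersection of line SY and line TE ⇒ K = (0, -3/4)
2. X is the centroid of triangle YKT ⇒ X = (1/3, 1/12)
line SX meets KT at G = (3/2, 3/8)
X = S + t·(G−S) with t = 2/9, so SX:XG = 2/9:7/9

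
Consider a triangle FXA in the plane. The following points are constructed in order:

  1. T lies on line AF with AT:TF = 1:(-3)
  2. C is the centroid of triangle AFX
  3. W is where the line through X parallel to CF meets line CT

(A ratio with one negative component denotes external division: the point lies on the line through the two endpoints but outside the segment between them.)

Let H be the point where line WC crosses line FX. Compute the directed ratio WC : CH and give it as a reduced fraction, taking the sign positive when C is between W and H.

Work in coordinates with F = (0, 0), X = (1, 0), A = (0, 1).
1. T lies on line AF with AT:TF = 1:(-3) ⇒ T = (0, 3/2)
2. C is the centroid of triangle AFX ⇒ C = (1/3, 1/3)
3. W is where the line through X parallel to CF meets line CT ⇒ W = (5/9, -4/9)
line WC meets FX at H = (3/7, 0)
C = W + t·(H−W) with t = 7/4, so WC:CH = 7/4:-3/4

WC:CH = -7/3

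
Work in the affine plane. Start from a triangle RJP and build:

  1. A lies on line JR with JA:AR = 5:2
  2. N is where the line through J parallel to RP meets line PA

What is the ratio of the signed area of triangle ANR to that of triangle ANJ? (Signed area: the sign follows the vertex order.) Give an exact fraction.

Work in coordinates with R = (0, 0), J = (1, 0), P = (0, 1).
1. A lies on line JR with JA:AR = 5:2 ⇒ A = (2/7, 0)
2. N is where the line through J parallel to RP meets line PA ⇒ N = (1, -5/2)
2·[ANR] = -5/7, 2·[ANJ] = 25/14
[ANR]:[ANJ] = -5/7:25/14 = -2/5

[ANR]:[ANJ] = -2/5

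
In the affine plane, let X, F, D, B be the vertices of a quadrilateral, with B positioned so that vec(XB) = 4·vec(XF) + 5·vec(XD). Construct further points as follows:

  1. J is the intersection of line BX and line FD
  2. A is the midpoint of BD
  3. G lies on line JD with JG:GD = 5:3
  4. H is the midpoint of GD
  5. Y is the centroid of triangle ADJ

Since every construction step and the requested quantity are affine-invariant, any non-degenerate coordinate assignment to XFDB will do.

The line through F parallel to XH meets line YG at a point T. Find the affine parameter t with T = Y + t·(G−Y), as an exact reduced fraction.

t = -16/29

Assign X = (0, 0), F = (1, 0), D = (0, 1), B = (4, 5) — the answer is frame-independent, so this choice is without loss of generality.
1. J is the intersection of line BX and line FD ⇒ J = (4/9, 5/9)
2. A is the midpoint of BD ⇒ A = (2, 3)
3. G lies on line JD with JG:GD = 5:3 ⇒ G = (1/6, 5/6)
4. H is the midpoint of GD ⇒ H = (1/12, 11/12)
5. Y is the centroid of triangle ADJ ⇒ Y = (22/27, 41/27)
through F parallel to XH: direction (1/12, 11/12); meets YG at T = (34/29, 55/29)
T = Y + t·(G−Y) with t = -16/29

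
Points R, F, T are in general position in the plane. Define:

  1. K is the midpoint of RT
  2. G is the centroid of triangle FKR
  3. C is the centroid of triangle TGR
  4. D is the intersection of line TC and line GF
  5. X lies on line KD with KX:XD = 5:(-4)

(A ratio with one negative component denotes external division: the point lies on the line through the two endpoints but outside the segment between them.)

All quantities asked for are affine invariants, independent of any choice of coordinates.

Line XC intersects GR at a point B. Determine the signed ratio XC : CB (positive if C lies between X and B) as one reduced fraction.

Set R = (0, 0), F = (1, 0), T = (0, 1); any affine frame gives the same invariant.
1. K is the midpoint of RT ⇒ K = (0, 1/2)
2. G is the centroid of triangle FKR ⇒ G = (1/3, 1/6)
3. C is the centroid of triangle TGR ⇒ C = (1/9, 7/18)
4. D is the intersection of line TC and line GF ⇒ D = (1/7, 3/14)
5. X lies on line KD with KX:XD = 5:(-4) ⇒ X = (5/7, -13/14)
line XC meets GR at B = (4/17, 2/17)
C = X + t·(B−X) with t = 34/27, so XC:CB = 34/27:-7/27

XC:CB = -34/7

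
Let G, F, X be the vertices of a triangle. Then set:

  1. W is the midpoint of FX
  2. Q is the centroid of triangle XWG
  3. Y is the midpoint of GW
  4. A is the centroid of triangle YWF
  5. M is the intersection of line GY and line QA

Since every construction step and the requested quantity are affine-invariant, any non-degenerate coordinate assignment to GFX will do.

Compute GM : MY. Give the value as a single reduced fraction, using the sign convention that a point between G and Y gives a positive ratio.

Assign G = (0, 0), F = (1, 0), X = (0, 1) — the answer is frame-independent, so this choice is without loss of generality.
1. W is the midpoint of FX ⇒ W = (1/2, 1/2)
2. Q is the centroid of triangle XWG ⇒ Q = (1/6, 1/2)
3. Y is the midpoint of GW ⇒ Y = (1/4, 1/4)
4. A is the centroid of triangle YWF ⇒ A = (7/12, 1/4)
5. M is the intersection of line GY and line QA ⇒ M = (3/8, 3/8)
M = G + t·(Y−G) with t = 3/2, so GM:MY = t:(1−t) = 3/2:-1/2

GM:MY = -3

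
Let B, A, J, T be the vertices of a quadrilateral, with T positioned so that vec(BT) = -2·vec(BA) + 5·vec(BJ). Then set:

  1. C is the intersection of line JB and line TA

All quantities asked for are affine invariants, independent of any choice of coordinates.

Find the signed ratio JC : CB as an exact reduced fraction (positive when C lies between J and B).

Choose coordinates B = (0, 0), A = (1, 0), J = (0, 1), T = (-2, 5).
1. C is the intersection of line JB and line TA ⇒ C = (0, 5/3)
C = J + t·(B−J) with t = -2/3, so JC:CB = t:(1−t) = -2/3:5/3

JC:CB = -2/5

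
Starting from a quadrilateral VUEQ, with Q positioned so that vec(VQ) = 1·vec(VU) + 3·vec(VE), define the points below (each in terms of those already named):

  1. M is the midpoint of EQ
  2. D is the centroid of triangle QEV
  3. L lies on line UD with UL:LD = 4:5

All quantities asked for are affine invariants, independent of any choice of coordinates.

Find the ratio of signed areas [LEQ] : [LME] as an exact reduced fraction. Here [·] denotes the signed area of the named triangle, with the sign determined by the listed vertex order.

[LEQ]:[LME] = -2

Assign V = (0, 0), U = (1, 0), E = (0, 1), Q = (1, 3) — the answer is frame-independent, so this choice is without loss of generality.
1. M is the midpoint of EQ ⇒ M = (1/2, 2)
2. D is the centroid of triangle QEV ⇒ D = (1/3, 4/3)
3. L lies on line UD with UL:LD = 4:5 ⇒ L = (19/27, 16/27)
2·[LEQ] = -49/27, 2·[LME] = 49/54
[LEQ]:[LME] = -49/27:49/54 = -2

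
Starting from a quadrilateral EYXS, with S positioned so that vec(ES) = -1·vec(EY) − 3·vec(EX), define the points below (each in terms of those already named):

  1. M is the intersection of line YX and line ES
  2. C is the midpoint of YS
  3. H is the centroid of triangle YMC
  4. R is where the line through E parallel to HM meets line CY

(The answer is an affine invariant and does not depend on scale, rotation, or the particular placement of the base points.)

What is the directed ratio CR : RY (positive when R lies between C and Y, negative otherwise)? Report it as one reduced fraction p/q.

Choose coordinates E = (0, 0), Y = (1, 0), X = (0, 1), S = (-1, -3).
1. M is the intersection of line YX and line ES ⇒ M = (1/4, 3/4)
2. C is the midpoint of YS ⇒ C = (0, -3/2)
3. H is the centroid of triangle YMC ⇒ H = (5/12, -1/4)
4. R is where the line through E parallel to HM meets line CY ⇒ R = (1/5, -6/5)
R = C + t·(Y−C) with t = 1/5, so CR:RY = t:(1−t) = 1/5:4/5

CR:RY = 1/4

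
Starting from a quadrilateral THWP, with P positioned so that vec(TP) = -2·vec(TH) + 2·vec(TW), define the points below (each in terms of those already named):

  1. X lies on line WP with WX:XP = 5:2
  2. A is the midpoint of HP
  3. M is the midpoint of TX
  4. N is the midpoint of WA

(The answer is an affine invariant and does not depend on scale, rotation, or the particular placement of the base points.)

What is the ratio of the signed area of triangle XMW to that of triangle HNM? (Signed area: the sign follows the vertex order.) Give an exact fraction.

[XMW]:[HNM] = 10/9

Set T = (0, 0), H = (1, 0), W = (0, 1), P = (-2, 2); any affine frame gives the same invariant.
1. X lies on line WP with WX:XP = 5:2 ⇒ X = (-10/7, 12/7)
2. A is the midpoint of HP ⇒ A = (-1/2, 1)
3. M is the midpoint of TX ⇒ M = (-5/7, 6/7)
4. N is the midpoint of WA ⇒ N = (-1/4, 1)
2·[XMW] = 5/7, 2·[HNM] = 9/14
[XMW]:[HNM] = 5/7:9/14 = 10/9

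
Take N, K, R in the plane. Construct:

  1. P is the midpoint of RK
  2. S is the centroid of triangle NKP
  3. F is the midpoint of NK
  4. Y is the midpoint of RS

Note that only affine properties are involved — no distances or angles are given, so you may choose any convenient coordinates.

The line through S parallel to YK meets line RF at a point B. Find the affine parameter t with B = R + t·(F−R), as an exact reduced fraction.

Work in coordinates with N = (0, 0), K = (1, 0), R = (0, 1).
1. P is the midpoint of RK ⇒ P = (1/2, 1/2)
2. S is the centroid of triangle NKP ⇒ S = (1/2, 1/6)
3. F is the midpoint of NK ⇒ F = (1/2, 0)
4. Y is the midpoint of RS ⇒ Y = (1/4, 7/12)
through S parallel to YK: direction (3/4, -7/12); meets RF at B = (4/11, 3/11)
B = R + t·(F−R) with t = 8/11

t = 8/11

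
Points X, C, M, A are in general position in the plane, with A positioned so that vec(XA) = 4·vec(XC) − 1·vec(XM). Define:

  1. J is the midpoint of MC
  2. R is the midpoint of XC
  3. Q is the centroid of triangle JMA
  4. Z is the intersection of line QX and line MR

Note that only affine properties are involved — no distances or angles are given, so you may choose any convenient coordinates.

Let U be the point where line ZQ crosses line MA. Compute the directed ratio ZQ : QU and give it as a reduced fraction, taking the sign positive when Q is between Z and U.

ZQ:QU = 143/19

Choose coordinates X = (0, 0), C = (1, 0), M = (0, 1), A = (4, -1).
1. J is the midpoint of MC ⇒ J = (1/2, 1/2)
2. R is the midpoint of XC ⇒ R = (1/2, 0)
3. Q is the centroid of triangle JMA ⇒ Q = (3/2, 1/6)
4. Z is the intersection of line QX and line MR ⇒ Z = (9/19, 1/19)
line ZQ meets MA at U = (18/11, 2/11)
Q = Z + t·(U−Z) with t = 143/162, so ZQ:QU = 143/162:19/162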